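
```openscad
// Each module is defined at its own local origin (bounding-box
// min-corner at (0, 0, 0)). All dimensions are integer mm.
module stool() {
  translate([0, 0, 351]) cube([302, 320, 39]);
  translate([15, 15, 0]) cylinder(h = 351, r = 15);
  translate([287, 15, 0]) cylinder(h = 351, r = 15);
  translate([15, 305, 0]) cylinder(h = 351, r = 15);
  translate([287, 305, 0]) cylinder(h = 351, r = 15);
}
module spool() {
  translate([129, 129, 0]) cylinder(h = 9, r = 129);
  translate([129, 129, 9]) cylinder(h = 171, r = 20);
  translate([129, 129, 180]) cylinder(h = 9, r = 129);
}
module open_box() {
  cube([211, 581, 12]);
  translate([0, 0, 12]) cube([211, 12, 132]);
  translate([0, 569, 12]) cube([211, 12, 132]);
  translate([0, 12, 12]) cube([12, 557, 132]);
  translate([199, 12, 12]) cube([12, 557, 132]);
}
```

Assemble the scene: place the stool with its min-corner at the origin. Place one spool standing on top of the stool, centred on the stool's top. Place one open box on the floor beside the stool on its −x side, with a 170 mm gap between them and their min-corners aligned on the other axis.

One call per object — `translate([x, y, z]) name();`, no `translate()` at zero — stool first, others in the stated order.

stool();
translate([22, 31, 390]) spool();
translate([-381, 0, 0]) open_box();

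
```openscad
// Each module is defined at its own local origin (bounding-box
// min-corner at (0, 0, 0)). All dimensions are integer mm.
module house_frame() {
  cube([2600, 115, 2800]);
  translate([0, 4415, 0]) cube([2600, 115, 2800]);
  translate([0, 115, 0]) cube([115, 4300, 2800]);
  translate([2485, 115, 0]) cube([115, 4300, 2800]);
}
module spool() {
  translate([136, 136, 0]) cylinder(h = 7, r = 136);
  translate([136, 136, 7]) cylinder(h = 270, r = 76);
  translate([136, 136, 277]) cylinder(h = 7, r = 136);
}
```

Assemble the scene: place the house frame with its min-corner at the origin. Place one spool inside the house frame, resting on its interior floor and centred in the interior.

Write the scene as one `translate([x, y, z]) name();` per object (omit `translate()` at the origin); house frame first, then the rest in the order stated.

house_frame();
translate([1164, 2129, 0]) spool();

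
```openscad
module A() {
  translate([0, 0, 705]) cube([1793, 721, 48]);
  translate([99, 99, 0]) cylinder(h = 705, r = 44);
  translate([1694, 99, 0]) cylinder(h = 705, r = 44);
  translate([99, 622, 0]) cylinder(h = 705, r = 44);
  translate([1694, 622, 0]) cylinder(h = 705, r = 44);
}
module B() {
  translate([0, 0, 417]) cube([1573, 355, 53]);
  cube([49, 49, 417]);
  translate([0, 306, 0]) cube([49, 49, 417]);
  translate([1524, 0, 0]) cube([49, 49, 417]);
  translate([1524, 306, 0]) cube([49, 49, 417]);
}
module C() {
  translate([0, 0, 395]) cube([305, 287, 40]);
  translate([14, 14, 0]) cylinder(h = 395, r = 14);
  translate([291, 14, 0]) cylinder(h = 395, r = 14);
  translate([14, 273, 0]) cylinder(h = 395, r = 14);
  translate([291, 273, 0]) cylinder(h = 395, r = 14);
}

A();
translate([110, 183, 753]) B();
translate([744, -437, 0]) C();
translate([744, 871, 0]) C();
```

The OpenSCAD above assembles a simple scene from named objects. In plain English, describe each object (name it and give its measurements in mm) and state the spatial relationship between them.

A is a table: top 1793 mm (x) × 721 mm (y), 48 mm thick, upper face at z = 753 mm, on four round legs of 88 mm diameter, each leg's bounding box inset 55 mm from the nearest pair of top edges, running from z = 0 to the bottom of the top.

B is a long wooden bench with a 1573 mm (x) × 355 mm (y) seat, 53 mm thick, its top surface 470 mm above the floor. Four 49 mm square legs at the seat corners, flush with the edges, run from z = 0 to the seat underside.

C is a four-legged stool. The seat is a 305×287×40 mm slab whose top surface is at z = 435 mm; four round legs, each 28 mm in diameter, run from the floor (z = 0) to the underside of the seat, each leg's axis is inset half a diameter from the nearest pair of seat edges (so the leg's bounding box is flush with the corner).

The bench is on top of the table, centred. Two stools sit around the table at the −y, +y sides.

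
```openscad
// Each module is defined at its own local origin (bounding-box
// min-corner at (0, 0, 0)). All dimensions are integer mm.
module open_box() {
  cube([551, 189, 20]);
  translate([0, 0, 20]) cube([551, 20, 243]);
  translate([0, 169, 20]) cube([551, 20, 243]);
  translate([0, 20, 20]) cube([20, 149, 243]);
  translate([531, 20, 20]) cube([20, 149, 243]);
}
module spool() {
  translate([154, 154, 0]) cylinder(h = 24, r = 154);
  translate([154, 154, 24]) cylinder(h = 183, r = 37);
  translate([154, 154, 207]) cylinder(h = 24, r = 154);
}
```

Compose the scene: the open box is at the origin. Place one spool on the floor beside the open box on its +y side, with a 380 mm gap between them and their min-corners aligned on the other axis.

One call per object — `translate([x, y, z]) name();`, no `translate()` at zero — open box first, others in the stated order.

open_box();
translate([0, 569, 0]) spool();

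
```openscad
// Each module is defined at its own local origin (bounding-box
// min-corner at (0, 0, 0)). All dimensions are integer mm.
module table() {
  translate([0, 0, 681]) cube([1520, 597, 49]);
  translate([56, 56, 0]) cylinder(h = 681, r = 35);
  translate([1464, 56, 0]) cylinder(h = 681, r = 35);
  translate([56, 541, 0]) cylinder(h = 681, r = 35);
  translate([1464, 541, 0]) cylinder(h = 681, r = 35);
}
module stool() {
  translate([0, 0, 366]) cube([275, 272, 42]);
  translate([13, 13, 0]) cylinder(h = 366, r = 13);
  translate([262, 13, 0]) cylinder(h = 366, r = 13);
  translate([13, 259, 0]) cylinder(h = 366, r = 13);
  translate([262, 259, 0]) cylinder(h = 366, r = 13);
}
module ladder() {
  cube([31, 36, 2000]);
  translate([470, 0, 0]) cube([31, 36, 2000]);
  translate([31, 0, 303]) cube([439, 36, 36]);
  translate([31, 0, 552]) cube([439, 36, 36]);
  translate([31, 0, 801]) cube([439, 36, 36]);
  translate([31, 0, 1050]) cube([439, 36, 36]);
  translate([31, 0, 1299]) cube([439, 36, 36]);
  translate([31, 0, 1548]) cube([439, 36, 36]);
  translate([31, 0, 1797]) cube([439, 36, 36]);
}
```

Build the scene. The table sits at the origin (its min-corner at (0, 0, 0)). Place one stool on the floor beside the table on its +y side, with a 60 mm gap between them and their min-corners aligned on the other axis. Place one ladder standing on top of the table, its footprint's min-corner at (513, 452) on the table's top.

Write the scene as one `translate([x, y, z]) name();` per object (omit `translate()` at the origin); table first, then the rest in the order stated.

table();
translate([0, 657, 0]) stool();
translate([513, 452, 730]) ladder();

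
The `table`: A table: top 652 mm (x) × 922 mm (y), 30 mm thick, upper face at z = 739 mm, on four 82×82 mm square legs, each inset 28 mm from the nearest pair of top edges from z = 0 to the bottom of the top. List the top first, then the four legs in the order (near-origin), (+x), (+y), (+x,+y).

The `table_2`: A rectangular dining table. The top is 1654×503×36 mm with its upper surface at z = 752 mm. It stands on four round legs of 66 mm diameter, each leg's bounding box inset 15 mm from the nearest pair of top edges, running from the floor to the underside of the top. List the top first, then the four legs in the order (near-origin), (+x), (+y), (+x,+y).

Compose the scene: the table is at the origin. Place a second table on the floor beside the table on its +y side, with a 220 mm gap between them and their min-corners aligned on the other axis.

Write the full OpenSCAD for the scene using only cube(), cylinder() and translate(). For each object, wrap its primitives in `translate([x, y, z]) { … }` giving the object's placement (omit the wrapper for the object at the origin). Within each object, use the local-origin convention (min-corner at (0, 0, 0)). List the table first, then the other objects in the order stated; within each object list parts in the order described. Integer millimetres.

translate([0, 0, 709]) cube([652, 922, 30]);
translate([28, 28, 0]) cube([82, 82, 709]);
translate([542, 28, 0]) cube([82, 82, 709]);
translate([28, 812, 0]) cube([82, 82, 709]);
translate([542, 812, 0]) cube([82, 82, 709]);
translate([0, 1142, 0]) {
  translate([0, 0, 716]) cube([1654, 503, 36]);
  translate([48, 48, 0]) cylinder(h = 716, r = 33);
  translate([1606, 48, 0]) cylinder(h = 716, r = 33);
  translate([48, 455, 0]) cylinder(h = 716, r = 33);
  translate([1606, 455, 0]) cylinder(h = 716, r = 33);
}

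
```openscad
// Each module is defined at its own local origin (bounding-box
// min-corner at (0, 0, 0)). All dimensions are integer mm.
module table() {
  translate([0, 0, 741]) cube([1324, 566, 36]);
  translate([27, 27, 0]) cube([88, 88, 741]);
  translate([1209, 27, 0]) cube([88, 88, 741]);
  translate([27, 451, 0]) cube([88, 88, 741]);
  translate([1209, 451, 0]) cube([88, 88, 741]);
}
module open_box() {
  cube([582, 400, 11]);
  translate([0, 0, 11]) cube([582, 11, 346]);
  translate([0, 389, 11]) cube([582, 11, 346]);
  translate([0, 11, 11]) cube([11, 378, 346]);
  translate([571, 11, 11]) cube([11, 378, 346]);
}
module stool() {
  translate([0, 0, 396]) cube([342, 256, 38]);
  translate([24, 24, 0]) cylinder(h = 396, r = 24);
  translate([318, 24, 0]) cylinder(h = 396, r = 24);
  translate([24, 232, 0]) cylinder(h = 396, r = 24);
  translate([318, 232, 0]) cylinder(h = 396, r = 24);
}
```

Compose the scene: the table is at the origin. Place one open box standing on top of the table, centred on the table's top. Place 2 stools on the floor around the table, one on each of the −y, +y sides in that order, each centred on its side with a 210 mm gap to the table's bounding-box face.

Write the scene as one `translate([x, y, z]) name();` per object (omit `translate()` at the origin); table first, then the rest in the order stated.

table();
translate([371, 83, 777]) open_box();
translate([491, -466, 0]) stool();
translate([491, 776, 0]) stool();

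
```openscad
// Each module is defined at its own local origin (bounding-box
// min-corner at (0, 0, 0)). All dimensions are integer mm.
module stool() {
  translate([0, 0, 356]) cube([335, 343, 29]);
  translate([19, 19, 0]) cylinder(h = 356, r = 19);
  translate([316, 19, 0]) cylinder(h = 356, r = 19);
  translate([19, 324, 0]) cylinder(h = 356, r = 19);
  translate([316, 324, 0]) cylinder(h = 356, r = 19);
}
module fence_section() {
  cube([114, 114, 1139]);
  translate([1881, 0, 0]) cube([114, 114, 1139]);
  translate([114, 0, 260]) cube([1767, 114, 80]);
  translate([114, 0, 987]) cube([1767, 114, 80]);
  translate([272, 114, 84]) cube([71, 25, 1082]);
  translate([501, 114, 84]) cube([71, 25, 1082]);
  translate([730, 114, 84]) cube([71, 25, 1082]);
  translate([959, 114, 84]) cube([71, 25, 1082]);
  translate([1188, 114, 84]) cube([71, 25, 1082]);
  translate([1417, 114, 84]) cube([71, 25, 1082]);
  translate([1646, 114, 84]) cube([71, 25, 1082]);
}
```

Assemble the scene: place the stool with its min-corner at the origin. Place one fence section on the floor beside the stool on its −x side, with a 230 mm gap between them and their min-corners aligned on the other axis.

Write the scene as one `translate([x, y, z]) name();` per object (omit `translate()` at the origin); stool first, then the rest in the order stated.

stool();
translate([-2225, 0, 0]) fence_section();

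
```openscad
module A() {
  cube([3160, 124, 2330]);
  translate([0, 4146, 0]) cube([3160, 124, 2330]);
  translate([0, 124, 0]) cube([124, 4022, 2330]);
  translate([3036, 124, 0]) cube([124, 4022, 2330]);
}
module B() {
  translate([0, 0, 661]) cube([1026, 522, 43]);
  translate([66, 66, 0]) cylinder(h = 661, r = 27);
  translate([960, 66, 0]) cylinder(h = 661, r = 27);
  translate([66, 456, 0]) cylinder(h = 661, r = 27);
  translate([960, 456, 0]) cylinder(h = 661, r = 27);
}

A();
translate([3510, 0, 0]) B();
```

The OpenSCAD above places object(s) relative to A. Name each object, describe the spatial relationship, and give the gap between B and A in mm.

The table's nearest face is 350 mm from the house frame's +x face.

A is a house frame. B is a table. The table is on the floor beside the house frame on its +x side. The gap between the table and the house frame is 350 mm.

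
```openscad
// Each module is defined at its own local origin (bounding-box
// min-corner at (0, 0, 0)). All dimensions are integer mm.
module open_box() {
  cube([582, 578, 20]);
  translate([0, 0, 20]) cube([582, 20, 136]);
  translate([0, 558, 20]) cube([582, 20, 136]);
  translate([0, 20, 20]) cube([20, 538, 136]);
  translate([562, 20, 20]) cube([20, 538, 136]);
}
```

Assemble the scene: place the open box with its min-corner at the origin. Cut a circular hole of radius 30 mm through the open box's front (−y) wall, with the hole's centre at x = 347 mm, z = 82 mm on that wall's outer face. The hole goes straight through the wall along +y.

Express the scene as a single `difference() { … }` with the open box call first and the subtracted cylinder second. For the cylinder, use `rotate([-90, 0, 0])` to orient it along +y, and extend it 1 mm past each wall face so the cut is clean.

difference() {
  open_box();
  translate([347, -1, 82]) rotate([-90, 0, 0]) cylinder(h = 22, r = 30);
}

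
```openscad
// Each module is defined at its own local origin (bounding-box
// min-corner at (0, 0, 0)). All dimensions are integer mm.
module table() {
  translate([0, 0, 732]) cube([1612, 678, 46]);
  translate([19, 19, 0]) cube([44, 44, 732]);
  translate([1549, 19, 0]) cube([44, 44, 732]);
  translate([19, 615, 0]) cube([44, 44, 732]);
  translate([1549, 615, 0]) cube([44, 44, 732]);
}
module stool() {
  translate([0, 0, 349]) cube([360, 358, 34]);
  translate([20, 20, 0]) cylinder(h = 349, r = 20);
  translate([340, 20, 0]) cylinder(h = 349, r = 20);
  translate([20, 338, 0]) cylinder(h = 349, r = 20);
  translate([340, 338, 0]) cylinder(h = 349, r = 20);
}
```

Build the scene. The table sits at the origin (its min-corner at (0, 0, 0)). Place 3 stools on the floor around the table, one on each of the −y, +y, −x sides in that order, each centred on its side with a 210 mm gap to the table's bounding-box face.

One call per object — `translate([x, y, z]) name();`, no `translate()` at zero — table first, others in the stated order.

table();
translate([626, -568, 0]) stool();
translate([626, 888, 0]) stool();
translate([-570, 160, 0]) stool();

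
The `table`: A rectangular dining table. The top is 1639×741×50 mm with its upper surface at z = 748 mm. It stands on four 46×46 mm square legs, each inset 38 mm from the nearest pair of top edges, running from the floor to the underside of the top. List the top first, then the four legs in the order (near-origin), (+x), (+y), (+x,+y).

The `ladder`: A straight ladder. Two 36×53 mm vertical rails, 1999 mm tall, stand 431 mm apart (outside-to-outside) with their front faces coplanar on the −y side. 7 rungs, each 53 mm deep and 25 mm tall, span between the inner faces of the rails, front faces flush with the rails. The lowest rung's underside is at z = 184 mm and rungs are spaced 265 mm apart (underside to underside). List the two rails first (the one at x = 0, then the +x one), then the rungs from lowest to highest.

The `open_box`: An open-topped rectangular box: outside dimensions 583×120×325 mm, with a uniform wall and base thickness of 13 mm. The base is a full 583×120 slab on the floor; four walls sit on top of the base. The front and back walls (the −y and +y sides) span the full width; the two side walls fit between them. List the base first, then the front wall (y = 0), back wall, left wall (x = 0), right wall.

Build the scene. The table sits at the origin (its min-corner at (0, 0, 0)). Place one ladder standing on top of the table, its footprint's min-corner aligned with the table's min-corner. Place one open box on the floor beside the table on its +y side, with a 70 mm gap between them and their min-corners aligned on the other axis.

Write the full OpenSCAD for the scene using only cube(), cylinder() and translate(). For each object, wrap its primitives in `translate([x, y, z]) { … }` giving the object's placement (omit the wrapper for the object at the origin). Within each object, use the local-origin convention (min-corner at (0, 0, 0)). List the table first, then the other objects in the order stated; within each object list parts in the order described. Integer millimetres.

translate([0, 0, 698]) cube([1639, 741, 50]);
translate([38, 38, 0]) cube([46, 46, 698]);
translate([1555, 38, 0]) cube([46, 46, 698]);
translate([38, 657, 0]) cube([46, 46, 698]);
translate([1555, 657, 0]) cube([46, 46, 698]);
translate([0, 0, 748]) {
  cube([36, 53, 1999]);
  translate([395, 0, 0]) cube([36, 53, 1999]);
  translate([36, 0, 184]) cube([359, 53, 25]);
  translate([36, 0, 449]) cube([359, 53, 25]);
  translate([36, 0, 714]) cube([359, 53, 25]);
  translate([36, 0, 979]) cube([359, 53, 25]);
  translate([36, 0, 1244]) cube([359, 53, 25]);
  translate([36, 0, 1509]) cube([359, 53, 25]);
  translate([36, 0, 1774]) cube([359, 53, 25]);
}
translate([0, 811, 0]) {
  cube([583, 120, 13]);
  translate([0, 0, 13]) cube([583, 13, 312]);
  translate([0, 107, 13]) cube([583, 13, 312]);
  translate([0, 13, 13]) cube([13, 94, 312]);
  translate([570, 13, 13]) cube([13, 94, 312]);
}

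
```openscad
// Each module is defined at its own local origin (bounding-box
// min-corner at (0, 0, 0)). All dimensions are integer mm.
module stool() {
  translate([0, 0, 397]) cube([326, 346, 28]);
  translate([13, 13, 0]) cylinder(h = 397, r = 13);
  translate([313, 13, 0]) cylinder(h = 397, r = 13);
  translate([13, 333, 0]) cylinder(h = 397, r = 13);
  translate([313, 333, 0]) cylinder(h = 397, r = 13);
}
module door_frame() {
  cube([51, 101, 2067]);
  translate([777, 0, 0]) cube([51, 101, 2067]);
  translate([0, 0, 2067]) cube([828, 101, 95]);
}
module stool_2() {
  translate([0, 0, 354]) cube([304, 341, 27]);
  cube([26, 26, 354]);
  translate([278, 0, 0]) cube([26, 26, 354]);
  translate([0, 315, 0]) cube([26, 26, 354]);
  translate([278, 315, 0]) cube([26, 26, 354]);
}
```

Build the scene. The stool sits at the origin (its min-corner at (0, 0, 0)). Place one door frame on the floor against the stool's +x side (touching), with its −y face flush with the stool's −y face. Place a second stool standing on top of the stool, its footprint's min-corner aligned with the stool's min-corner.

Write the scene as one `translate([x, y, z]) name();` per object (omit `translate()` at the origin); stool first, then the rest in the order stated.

stool();
translate([326, 0, 0]) door_frame();
translate([0, 0, 425]) stool_2();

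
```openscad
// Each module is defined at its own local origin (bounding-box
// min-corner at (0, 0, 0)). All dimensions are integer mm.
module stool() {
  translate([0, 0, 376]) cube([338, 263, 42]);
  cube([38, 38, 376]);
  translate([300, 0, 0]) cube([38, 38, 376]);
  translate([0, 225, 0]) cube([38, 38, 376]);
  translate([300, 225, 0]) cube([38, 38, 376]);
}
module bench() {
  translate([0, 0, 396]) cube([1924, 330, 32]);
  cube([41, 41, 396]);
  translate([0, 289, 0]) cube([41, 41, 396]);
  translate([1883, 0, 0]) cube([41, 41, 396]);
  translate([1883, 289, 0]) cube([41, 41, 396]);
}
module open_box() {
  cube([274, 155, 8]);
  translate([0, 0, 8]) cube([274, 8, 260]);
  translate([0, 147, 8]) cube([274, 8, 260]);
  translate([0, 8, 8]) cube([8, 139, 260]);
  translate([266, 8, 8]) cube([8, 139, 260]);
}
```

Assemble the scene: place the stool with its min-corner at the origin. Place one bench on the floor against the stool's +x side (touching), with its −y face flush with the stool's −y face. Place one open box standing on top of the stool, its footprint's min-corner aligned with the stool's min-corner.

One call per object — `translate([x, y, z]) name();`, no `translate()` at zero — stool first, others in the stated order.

stool();
translate([338, 0, 0]) bench();
translate([0, 0, 418]) open_box();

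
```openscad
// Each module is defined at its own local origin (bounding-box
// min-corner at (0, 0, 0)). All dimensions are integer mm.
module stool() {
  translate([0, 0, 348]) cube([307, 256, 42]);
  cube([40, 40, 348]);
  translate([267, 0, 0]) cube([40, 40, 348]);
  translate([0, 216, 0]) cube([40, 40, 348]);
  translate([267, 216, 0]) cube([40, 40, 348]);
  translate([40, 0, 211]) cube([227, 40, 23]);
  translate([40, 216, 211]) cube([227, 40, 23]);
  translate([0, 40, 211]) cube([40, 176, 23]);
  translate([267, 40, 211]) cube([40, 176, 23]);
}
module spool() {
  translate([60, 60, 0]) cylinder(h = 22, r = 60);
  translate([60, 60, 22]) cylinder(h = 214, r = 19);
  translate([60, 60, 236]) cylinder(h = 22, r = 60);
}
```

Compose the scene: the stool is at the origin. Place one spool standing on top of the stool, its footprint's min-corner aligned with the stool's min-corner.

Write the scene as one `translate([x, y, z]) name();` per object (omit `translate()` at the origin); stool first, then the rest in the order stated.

stool();
translate([0, 0, 390]) spool();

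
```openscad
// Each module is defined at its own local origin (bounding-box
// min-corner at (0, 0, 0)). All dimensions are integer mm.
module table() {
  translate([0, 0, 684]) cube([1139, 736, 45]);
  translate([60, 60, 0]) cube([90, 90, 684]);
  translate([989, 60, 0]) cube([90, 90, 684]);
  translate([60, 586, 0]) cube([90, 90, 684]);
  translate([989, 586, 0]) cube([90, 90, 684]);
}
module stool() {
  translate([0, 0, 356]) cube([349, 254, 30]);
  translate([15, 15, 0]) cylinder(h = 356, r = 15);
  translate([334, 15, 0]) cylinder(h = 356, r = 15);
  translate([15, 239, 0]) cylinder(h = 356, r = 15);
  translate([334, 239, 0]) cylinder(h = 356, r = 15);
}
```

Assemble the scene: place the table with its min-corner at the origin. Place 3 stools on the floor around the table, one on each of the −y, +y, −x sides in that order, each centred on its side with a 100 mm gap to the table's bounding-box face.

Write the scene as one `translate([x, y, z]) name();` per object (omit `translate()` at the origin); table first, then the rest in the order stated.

table();
translate([395, -354, 0]) stool();
translate([395, 836, 0]) stool();
translate([-449, 241, 0]) stool();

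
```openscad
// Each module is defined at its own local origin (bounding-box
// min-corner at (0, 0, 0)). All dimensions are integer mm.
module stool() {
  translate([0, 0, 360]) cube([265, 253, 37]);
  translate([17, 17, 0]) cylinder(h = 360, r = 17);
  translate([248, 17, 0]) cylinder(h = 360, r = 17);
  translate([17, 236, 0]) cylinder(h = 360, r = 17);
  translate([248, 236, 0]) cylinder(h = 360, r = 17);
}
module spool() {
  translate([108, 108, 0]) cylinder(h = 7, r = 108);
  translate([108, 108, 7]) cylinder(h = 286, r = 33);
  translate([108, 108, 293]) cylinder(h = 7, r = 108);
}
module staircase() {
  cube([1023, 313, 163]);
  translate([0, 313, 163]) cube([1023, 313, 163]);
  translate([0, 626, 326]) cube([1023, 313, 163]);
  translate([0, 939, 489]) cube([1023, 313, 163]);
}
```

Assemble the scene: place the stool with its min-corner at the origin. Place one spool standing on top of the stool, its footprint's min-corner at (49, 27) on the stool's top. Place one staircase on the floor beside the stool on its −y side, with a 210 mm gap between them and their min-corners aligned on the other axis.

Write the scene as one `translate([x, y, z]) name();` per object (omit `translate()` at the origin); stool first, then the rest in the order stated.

stool();
translate([49, 27, 397]) spool();
translate([0, -1462, 0]) staircase();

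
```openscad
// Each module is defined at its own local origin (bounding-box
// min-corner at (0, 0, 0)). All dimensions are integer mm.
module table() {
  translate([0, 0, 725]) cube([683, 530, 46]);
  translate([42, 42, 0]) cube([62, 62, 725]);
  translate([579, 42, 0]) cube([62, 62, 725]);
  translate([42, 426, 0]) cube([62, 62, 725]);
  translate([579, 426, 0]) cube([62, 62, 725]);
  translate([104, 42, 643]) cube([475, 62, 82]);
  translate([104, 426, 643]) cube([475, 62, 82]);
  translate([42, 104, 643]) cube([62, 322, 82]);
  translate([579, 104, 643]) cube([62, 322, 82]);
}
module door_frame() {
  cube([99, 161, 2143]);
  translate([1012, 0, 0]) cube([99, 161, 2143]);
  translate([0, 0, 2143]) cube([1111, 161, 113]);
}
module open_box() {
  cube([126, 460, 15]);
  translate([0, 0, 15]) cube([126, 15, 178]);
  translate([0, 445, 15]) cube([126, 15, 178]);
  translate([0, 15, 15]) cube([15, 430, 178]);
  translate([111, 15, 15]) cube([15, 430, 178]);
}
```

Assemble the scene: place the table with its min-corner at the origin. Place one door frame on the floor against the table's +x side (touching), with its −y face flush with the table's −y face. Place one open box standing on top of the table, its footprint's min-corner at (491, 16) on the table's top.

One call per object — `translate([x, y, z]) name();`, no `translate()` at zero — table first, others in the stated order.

table();
translate([683, 0, 0]) door_frame();
translate([491, 16, 771]) open_box();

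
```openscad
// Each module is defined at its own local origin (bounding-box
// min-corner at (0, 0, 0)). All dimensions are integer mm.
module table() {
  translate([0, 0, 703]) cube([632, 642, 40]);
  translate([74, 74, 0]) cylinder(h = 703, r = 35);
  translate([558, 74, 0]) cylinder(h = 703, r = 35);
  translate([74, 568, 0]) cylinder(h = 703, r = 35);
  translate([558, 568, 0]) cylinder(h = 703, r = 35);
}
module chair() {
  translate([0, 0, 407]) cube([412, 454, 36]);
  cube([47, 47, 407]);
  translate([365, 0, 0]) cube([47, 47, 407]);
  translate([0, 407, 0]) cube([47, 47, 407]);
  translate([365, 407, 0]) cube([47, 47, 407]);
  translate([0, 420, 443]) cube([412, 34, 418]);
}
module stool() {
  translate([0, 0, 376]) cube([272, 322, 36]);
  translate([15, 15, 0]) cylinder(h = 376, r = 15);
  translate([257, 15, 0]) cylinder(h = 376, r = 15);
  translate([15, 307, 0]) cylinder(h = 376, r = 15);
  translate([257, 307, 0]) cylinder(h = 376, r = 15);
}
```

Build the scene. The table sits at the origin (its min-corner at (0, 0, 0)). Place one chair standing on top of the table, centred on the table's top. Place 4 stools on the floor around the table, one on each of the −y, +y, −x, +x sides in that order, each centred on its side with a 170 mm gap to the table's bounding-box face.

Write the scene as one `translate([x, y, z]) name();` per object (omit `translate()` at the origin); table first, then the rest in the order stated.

table();
translate([110, 94, 743]) chair();
translate([180, -492, 0]) stool();
translate([180, 812, 0]) stool();
translate([-442, 160, 0]) stool();
translate([802, 160, 0]) stool();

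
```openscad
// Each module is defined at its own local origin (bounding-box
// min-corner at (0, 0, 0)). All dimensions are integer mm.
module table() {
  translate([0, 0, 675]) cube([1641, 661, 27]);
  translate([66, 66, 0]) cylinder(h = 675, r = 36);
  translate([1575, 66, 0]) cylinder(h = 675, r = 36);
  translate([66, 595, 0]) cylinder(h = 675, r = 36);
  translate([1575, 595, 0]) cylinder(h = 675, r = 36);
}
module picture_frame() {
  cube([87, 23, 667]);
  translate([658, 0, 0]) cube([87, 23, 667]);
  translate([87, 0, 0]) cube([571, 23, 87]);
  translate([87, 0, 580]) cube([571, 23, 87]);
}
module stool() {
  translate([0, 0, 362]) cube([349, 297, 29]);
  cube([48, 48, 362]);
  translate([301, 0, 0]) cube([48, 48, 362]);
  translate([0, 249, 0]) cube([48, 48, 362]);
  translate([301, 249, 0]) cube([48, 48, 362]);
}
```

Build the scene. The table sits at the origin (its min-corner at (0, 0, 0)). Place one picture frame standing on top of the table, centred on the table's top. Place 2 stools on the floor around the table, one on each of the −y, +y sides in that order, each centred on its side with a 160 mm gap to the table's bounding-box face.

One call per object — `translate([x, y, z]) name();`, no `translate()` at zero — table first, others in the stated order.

table();
translate([448, 319, 702]) picture_frame();
translate([646, -457, 0]) stool();
translate([646, 821, 0]) stool();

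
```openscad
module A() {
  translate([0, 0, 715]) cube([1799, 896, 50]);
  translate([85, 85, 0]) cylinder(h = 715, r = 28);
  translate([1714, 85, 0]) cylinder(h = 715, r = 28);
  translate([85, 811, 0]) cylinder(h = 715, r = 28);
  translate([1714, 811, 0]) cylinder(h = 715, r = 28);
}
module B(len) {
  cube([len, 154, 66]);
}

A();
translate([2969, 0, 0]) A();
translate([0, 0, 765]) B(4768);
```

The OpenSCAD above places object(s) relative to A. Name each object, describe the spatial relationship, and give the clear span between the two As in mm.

A is a table. B is a beam. A beam spans the tops of two tables. The clear span between the two tables is 1170 mm.

Second table starts at x = 2969; first ends at x = 1799; clear span = 2969 − 1799 = 1170 mm.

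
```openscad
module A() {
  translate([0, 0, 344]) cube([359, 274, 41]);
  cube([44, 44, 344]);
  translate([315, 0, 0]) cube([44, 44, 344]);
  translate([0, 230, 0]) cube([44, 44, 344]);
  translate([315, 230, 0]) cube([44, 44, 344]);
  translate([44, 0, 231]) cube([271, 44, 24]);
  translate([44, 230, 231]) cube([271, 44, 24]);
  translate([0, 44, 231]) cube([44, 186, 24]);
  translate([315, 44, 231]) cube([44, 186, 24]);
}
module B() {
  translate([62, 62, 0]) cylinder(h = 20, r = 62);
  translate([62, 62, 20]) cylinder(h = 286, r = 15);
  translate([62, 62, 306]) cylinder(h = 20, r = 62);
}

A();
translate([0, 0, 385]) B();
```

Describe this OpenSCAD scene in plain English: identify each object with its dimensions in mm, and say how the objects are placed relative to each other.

A is a four-legged stool. The seat is a 359×274×41 mm slab whose top surface is at z = 385 mm; four square legs, each 44×44 mm in cross-section, run from the floor (z = 0) to the underside of the seat, each flush with a corner of the seat. Four stretchers, 44 mm wide and 24 mm tall, connect adjacent legs with their undersides at z = 231 mm, each running between the inner faces of the legs it joins and aligned with the legs' outer faces on the other axis.

B is a spool: two coaxial disc flanges of radius 62 mm and thickness 20 mm, joined by a core cylinder of radius 15 mm and height 286 mm. The lower flange rests on z = 0 and the three cylinders share a vertical axis.

The spool is on top of the stool.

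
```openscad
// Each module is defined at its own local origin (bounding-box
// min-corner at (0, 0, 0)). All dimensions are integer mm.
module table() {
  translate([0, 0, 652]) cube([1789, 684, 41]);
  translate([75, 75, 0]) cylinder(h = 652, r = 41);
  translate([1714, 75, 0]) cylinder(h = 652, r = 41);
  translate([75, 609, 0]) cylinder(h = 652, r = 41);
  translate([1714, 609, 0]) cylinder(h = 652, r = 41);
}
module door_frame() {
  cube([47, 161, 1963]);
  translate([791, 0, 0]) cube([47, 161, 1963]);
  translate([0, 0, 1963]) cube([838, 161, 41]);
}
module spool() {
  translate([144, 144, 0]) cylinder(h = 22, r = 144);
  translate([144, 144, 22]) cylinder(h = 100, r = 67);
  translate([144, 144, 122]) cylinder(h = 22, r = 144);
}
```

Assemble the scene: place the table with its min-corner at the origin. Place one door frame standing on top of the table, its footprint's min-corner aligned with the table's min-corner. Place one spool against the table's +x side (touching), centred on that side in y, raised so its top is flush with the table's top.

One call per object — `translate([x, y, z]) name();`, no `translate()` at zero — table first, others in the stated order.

table();
translate([0, 0, 693]) door_frame();
translate([1789, 198, 549]) spool();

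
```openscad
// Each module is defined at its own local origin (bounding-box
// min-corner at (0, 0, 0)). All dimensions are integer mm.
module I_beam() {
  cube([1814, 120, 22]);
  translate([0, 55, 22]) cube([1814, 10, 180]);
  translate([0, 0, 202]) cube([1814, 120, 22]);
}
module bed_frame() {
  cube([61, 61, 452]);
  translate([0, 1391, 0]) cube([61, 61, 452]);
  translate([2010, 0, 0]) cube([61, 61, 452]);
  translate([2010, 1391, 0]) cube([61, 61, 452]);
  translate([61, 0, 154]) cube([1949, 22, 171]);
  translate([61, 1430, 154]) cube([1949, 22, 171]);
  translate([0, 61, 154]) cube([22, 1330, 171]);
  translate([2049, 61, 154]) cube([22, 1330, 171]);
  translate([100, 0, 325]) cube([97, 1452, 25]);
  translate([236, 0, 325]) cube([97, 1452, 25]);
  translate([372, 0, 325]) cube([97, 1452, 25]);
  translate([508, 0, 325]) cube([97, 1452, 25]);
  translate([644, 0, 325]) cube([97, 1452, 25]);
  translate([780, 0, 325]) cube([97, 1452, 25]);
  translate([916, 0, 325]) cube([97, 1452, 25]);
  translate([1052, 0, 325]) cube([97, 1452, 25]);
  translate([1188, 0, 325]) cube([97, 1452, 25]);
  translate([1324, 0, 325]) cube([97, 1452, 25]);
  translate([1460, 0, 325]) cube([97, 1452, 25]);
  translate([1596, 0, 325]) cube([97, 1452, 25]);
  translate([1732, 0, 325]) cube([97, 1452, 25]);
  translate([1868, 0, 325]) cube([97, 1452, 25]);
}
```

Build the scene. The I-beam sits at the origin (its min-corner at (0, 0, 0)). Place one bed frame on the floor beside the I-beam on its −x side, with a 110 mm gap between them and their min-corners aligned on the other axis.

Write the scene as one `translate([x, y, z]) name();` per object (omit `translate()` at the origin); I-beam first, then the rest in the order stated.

I_beam();
translate([-2181, 0, 0]) bed_frame();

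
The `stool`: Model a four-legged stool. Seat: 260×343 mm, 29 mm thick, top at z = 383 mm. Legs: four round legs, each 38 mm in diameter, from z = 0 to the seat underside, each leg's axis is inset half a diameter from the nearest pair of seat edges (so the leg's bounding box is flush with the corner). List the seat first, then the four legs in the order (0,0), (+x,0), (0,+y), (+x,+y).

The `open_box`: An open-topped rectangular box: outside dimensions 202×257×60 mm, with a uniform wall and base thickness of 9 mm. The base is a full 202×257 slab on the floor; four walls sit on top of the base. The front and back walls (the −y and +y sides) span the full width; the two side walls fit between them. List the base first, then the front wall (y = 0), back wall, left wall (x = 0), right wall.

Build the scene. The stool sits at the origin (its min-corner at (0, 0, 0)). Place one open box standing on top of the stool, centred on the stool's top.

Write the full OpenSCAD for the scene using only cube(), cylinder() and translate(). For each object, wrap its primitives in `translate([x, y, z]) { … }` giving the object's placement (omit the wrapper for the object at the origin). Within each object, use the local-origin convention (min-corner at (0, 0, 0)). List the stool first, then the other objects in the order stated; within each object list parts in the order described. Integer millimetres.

translate([0, 0, 354]) cube([260, 343, 29]);
translate([19, 19, 0]) cylinder(h = 354, r = 19);
translate([241, 19, 0]) cylinder(h = 354, r = 19);
translate([19, 324, 0]) cylinder(h = 354, r = 19);
translate([241, 324, 0]) cylinder(h = 354, r = 19);
translate([29, 43, 383]) {
  cube([202, 257, 9]);
  translate([0, 0, 9]) cube([202, 9, 51]);
  translate([0, 248, 9]) cube([202, 9, 51]);
  translate([0, 9, 9]) cube([9, 239, 51]);
  translate([193, 9, 9]) cube([9, 239, 51]);
}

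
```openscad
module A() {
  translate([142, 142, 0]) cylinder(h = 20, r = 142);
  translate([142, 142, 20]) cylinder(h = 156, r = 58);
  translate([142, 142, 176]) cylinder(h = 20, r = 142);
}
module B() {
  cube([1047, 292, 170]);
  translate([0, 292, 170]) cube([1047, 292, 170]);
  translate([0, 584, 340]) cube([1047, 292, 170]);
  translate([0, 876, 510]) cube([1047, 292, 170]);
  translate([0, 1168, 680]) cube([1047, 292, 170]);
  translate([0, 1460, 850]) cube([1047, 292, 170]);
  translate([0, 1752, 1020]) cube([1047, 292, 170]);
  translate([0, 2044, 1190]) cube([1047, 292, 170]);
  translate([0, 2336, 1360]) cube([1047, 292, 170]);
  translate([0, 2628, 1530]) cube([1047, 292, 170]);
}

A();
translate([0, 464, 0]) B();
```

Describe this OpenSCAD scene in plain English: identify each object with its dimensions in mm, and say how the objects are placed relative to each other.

A is a spool: two coaxial disc flanges of radius 142 mm and thickness 20 mm, joined by a core cylinder of radius 58 mm and height 156 mm. The lower flange rests on z = 0 and the three cylinders share a vertical axis.

B is a run of 10 identical solid stair steps. Each tread is 1047×292 mm and each step block is 170 mm high. Step 1 rests on the floor; step k is offset from step 1 by (k−1)×292 mm in y and (k−1)×170 mm in z.

The staircase is on the floor beside the spool on its +y side.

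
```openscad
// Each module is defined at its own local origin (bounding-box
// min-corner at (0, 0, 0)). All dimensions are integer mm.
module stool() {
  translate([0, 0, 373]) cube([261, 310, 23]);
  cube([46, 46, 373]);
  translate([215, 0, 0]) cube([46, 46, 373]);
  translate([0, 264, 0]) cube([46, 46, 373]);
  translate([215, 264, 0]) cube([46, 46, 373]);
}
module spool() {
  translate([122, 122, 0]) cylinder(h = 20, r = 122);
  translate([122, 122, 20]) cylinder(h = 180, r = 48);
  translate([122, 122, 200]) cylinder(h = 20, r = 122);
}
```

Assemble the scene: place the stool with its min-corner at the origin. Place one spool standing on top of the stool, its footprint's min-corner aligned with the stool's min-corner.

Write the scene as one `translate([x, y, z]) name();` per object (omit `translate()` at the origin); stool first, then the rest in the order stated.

stool();
translate([0, 0, 396]) spool();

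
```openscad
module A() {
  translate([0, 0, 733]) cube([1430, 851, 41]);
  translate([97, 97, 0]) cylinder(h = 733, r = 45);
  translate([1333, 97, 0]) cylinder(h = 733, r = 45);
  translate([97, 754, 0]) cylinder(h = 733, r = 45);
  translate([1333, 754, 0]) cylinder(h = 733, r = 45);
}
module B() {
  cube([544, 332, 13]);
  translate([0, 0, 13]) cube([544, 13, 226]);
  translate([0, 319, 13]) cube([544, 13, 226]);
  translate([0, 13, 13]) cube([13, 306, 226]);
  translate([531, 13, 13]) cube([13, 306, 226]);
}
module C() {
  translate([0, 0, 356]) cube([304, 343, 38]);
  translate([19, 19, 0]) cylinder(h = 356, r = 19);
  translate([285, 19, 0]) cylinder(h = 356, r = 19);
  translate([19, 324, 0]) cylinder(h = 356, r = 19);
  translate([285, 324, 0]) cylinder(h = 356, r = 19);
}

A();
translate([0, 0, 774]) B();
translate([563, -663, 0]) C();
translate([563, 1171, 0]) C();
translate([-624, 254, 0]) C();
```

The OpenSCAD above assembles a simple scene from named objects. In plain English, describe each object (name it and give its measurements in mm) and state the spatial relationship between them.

A is a rectangular dining table. The top is 1430×851×41 mm with its upper surface at z = 774 mm. It stands on four round legs of 90 mm diameter, each leg's bounding box inset 52 mm from the nearest pair of top edges, running from the floor to the underside of the top.

B is an open storage box with external size 544×332×239 mm and wall thickness 13 mm (the base is also 13 mm thick). The base covers the whole footprint; the four walls stand on the base, with the y-facing walls full-width and the x-facing walls fitting between their inner faces.

C is a four-legged stool. The seat is a 304×343×38 mm slab whose top surface is at z = 394 mm; four round legs, each 38 mm in diameter, run from the floor (z = 0) to the underside of the seat, each leg's axis is inset half a diameter from the nearest pair of seat edges (so the leg's bounding box is flush with the corner).

The open box is on top of the table. Three stools sit around the table at the −y, +y, −x sides.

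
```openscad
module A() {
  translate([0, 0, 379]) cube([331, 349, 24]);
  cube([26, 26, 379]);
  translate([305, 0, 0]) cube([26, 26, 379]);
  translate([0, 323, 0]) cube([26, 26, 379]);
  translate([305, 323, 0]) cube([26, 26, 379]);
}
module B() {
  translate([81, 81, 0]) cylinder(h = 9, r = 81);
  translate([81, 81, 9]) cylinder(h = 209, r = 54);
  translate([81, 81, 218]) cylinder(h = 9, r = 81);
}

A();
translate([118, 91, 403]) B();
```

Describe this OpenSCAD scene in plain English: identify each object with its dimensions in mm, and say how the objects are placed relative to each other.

A is a four-legged stool. The seat is a 331×349×24 mm slab whose top surface is at z = 403 mm; four square legs, each 26×26 mm in cross-section, run from the floor (z = 0) to the underside of the seat, each flush with a corner of the seat.

B is a spool: two coaxial disc flanges of radius 81 mm and thickness 9 mm, joined by a core cylinder of radius 54 mm and height 209 mm. The lower flange rests on z = 0 and the three cylinders share a vertical axis.

The spool is on top of the stool.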